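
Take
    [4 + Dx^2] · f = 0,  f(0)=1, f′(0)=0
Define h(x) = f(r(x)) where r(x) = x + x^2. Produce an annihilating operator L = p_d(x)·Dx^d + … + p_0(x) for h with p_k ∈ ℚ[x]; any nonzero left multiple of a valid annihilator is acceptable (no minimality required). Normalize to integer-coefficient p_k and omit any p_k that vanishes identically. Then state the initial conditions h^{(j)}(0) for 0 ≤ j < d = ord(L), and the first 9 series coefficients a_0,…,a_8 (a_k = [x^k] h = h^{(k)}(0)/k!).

L = (4 + 24·x + 48·x^2 + 32·x^3) - 2·Dx + (1 + 2·x)·Dx^2  (order 2).
h: a_k = 1, 0, -2, -4, -4/3, 8/3, 176/45, 32/15, -208/315, …
ICs: h(0) = 1, h′(0) = 0.

f: a_k = 1, 0, -2, 0, 2/3, 0, -4/45, 0, 2/315, …
Substitute x→r, Dx→(1/r')Dx; clear ⇒ L₀.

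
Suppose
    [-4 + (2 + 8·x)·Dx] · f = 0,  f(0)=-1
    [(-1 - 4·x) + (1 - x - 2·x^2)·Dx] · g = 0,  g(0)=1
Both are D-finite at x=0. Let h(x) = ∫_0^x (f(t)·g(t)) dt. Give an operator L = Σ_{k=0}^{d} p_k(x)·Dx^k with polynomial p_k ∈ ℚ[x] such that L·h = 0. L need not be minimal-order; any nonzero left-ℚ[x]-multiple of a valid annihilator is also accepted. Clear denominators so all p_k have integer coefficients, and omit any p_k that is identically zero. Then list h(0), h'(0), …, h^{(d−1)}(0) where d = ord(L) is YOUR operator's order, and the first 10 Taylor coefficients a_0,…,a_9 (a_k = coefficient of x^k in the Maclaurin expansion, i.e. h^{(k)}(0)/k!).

f: a_k = -1, -2, 2, -4, 10, -28, 84, -264, 858, -2860, …
g: a_k = 1, 1, 3, 5, 11, 21, 43, 85, 171, 341, …
Product ⇒ symmetric product L₀, ord ≤ 1.
h=∫h₀ ⇒ L = L₀·Dx.
L = (3 + 6·x + 12·x^2)·Dx + (-1 - 3·x + 6·x^2 + 8·x^3)·Dx^2  (order 2).
h: a_k = 0, -1, -3/2, -1, -13/4, -9/5, -21/2, 3/7, -387/8, 53, …
ICs: h(0) = 0, h′(0) = -1.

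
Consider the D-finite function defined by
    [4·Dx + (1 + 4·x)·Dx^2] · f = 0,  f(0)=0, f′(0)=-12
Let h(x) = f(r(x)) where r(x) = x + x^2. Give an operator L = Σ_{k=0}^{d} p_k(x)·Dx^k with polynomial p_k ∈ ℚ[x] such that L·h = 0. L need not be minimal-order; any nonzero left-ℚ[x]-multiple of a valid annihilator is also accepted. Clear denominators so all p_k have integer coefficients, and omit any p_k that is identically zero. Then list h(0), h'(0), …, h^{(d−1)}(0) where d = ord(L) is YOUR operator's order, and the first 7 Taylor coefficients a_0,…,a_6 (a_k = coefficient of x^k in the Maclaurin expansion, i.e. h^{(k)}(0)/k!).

L = 2·Dx + (1 + 2·x)·Dx^2  (order 2).
h: a_k = 0, -12, 12, -16, 24, -192/5, 64, …
ICs: h(0) = 0, h′(0) = -12.

f: a_k = 0, -12, 24, -64, 192, -3072/5, 2048, …
L₀ from L_f via x↦r, Dx↦r'^{-1}Dx.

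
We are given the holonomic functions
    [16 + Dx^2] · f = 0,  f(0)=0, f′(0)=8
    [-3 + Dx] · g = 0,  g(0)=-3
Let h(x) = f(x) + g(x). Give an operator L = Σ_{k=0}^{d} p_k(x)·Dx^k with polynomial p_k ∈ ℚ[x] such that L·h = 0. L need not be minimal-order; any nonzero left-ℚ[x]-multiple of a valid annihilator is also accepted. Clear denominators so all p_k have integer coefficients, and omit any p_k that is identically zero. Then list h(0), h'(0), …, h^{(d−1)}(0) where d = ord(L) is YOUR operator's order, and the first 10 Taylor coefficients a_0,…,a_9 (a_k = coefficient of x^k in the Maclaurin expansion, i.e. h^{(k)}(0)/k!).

f: a_k = 0, 8, 0, -64/3, 0, 256/15, 0, -2048/315, 0, 4096/2835, …
g: a_k = -3, -9, -27/2, -27/2, -81/8, -243/40, -243/80, -729/560, -2187/4480, -729/4480, …
L₀ := lclm(L_f,L_g); ord L₀ ≤ 2+1.
L = -48 + 16·Dx - 3·Dx^2 + Dx^3  (order 3).
h: a_k = -3, -1, -27/2, -209/6, -81/8, 1319/120, -243/80, -39329/5040, -2187/4480, 465239/362880, …
ICs: h(0) = -3, h′(0) = -1, h′′(0) = -27.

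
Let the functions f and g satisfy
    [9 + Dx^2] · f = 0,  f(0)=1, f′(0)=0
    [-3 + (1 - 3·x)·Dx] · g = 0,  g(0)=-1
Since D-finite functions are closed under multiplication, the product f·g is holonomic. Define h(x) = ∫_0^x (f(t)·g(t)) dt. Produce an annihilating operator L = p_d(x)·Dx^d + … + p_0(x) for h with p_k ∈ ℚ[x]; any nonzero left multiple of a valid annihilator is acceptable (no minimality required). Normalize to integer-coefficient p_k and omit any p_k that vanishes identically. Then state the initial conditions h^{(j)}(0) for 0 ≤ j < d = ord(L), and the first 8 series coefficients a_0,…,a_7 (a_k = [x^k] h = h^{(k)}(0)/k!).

f: a_k = 1, 0, -9/2, 0, 27/8, 0, -81/80, 0, …
g: a_k = -1, -3, -9, -27, -81, -243, -729, -2187, …
L₀ := L_f ⊗_s L_g (sym. prod.), ord ≤ 2.
Integrate: L := L₀·Dx.
L = (-9 + 27·x)·Dx + 6·Dx^2 + (-1 + 3·x)·Dx^3  (order 3).
h: a_k = 0, -1, -3/2, -3/2, -27/8, -351/40, -351/16, -31509/560, …
ICs: h(0) = 0, h′(0) = -1, h′′(0) = -3.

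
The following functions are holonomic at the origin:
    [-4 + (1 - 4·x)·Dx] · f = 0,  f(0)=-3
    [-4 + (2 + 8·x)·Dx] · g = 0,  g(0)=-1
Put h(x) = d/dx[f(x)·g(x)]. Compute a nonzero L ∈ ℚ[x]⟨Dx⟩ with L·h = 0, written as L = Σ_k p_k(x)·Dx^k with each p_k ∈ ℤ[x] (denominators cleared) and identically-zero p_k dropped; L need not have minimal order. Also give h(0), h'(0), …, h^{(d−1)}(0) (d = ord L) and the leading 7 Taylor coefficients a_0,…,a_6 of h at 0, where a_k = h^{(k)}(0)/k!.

L = (22 + 144·x + 96·x^2) + (-3 - 4·x + 48·x^2 + 64·x^3)·Dx  (order 1).
h: a_k = 18, 132, 828, 4296, 21900, 103608, 489048, …
ICs: h(0) = 18.

f: a_k = -3, -12, -48, -192, -768, -3072, -12288, …
g: a_k = -1, -2, 2, -4, 10, -28, 84, …
L₀ := L_f ⊗_s L_g (sym. prod.), ord ≤ 1.
Derive L from L₀ (diff closure).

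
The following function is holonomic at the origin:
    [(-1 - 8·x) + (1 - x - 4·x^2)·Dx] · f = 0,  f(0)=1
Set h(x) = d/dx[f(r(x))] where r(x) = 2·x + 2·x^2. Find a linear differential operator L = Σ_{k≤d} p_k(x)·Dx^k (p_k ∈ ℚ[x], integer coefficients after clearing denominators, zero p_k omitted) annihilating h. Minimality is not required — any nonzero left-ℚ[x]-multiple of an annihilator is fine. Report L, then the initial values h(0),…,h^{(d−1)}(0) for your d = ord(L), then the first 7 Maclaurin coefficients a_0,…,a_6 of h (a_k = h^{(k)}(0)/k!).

L = (22 + 204·x + 1260·x^2 + 4672·x^3 + 8736·x^4 + 7680·x^5 + 2560·x^6) + (-1 - 16·x + 6·x^2 + 420·x^3 + 1520·x^4 + 2400·x^5 + 1792·x^6 + 512·x^7)·Dx  (order 1).
h: a_k = 2, 44, 336, 2800, 20760, 149040, 1040256, …
ICs: h(0) = 2.

f: a_k = 1, 1, 5, 9, 29, 65, 181, …
h₀=f(r): pull back L_f along r ⇒ L₀.
Derive L from L₀ (diff closure).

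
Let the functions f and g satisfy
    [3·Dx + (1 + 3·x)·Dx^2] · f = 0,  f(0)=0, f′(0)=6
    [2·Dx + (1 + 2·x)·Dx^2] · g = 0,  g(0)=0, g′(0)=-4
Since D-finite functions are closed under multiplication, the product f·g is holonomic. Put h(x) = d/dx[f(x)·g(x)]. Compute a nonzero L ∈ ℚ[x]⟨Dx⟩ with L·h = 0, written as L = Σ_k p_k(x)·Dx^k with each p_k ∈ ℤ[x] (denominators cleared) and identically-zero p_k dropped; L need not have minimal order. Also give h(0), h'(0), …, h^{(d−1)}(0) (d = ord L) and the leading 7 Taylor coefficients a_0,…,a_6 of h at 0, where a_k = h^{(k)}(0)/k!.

L = (156 + 720·x + 864·x^2) + (310 + 2244·x + 5400·x^2 + 4320·x^3)·Dx + (88 + 860·x + 3132·x^2 + 5040·x^3 + 3024·x^4)·Dx^2 + (5 + 62·x + 305·x^2 + 744·x^3 + 900·x^4 + 432·x^5)·Dx^3  (order 3).
h: a_k = 0, -48, 180, -560, 1650, -23868/5, 13748, …
ICs: h(0) = 0, h′(0) = -48, h′′(0) = 360.

f: a_k = 0, 6, -9, 18, -81/2, 486/5, -243, …
g: a_k = 0, -4, 4, -16/3, 8, -64/5, 64/3, …
h₀=f·g: eliminate ⇒ L₀, order ≤ 2·2.
Derive L from L₀ (diff closure).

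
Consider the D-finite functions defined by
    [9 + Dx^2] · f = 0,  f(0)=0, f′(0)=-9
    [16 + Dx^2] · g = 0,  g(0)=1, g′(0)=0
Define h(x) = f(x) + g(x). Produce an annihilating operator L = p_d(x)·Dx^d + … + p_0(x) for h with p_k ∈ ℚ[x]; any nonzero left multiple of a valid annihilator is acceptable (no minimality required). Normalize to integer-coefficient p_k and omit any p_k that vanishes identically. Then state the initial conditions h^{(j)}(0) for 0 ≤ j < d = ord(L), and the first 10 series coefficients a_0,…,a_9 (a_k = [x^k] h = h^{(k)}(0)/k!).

f: a_k = 0, -9, 0, 27/2, 0, -243/40, 0, 729/560, 0, -729/4480, …
g: a_k = 1, 0, -8, 0, 32/3, 0, -256/45, 0, 512/315, 0, …
Weyl lclm of L_f,L_g ⇒ L₀ (ord ≤ 4).
L = 144 + 25·Dx^2 + Dx^4  (order 4).
h: a_k = 1, -9, -8, 27/2, 32/3, -243/40, -256/45, 729/560, 512/315, -729/4480, …
ICs: h(0) = 1, h′(0) = -9, h′′(0) = -16, h′′′(0) = 81.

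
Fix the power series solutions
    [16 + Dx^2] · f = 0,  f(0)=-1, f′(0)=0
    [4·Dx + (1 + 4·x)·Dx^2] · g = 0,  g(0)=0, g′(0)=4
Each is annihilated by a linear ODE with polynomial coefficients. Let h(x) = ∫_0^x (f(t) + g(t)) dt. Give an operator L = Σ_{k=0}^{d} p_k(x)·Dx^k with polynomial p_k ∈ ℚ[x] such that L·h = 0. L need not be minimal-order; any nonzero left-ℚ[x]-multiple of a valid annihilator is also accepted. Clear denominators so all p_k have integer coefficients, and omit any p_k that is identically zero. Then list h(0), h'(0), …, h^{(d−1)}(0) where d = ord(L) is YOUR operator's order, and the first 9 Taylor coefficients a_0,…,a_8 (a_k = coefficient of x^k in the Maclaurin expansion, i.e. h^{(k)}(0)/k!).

L = (448 + 512·x + 1024·x^2)·Dx^2 + (48 + 320·x + 768·x^2 + 1024·x^3)·Dx^3 + (28 + 32·x + 64·x^2)·Dx^4 + (3 + 20·x + 48·x^2 + 64·x^3)·Dx^5  (order 5).
h: a_k = 0, -1, 2, 0, 16/3, -224/15, 512/15, -4352/45, 2048/7, …
ICs: h(0) = 0, h′(0) = -1, h′′(0) = 4, h′′′(0) = 0, h′′′′(0) = 128.

f: a_k = -1, 0, 8, 0, -32/3, 0, 256/45, 0, -512/315, …
g: a_k = 0, 4, -8, 64/3, -64, 1024/5, -2048/3, 16384/7, -8192, …
Sum ⇒ L₀ = lclm(L_f,L_g) in ℚ(x)⟨Dx⟩.
∫: right-multiply L₀ by Dx.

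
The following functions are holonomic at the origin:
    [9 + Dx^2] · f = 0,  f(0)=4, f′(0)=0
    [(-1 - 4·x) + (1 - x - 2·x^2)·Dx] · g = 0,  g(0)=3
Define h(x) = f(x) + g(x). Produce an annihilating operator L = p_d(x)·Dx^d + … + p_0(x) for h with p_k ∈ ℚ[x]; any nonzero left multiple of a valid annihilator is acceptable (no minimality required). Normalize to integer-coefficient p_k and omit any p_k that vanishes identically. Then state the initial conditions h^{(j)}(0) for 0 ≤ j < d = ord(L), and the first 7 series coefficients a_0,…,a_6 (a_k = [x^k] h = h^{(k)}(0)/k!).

f: a_k = 4, 0, -18, 0, 27/2, 0, -81/20, …
g: a_k = 3, 3, 9, 15, 33, 63, 129, …
L₀ := lclm(L_f,L_g); ord L₀ ≤ 2+1.
L = (-117 - 486·x - 135·x^2 - 360·x^3 - 540·x^4 - 432·x^5) + (45 - 63·x - 81·x^2 + 153·x^3 + 18·x^4 - 324·x^5 - 216·x^6)·Dx + (-13 - 54·x - 15·x^2 - 40·x^3 - 60·x^4 - 48·x^5)·Dx^2 + (5 - 7·x - 9·x^2 + 17·x^3 + 2·x^4 - 36·x^5 - 24·x^6)·Dx^3  (order 3).
h: a_k = 7, 3, -9, 15, 93/2, 63, 2499/20, …
ICs: h(0) = 7, h′(0) = 3, h′′(0) = -18.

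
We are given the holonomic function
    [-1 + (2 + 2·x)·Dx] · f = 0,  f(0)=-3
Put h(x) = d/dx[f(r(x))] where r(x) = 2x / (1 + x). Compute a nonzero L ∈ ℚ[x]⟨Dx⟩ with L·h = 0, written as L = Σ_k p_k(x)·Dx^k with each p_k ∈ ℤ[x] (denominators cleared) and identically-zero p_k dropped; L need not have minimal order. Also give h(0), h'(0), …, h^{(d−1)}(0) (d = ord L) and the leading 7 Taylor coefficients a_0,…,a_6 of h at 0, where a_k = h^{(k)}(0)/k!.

L = (-3 - 6·x) + (-1 - 4·x - 3·x^2)·Dx  (order 1).
h: a_k = -3, 9, -45/2, 111/2, -1125/8, 2943/8, -15813/16, …
ICs: h(0) = -3.

f: a_k = -3, -3/2, 3/8, -3/16, 15/128, -21/256, 63/1024, …
L₀ from L_f via x↦r, Dx↦r'^{-1}Dx.
h=h₀': d/dx-closure on L₀ ⇒ L.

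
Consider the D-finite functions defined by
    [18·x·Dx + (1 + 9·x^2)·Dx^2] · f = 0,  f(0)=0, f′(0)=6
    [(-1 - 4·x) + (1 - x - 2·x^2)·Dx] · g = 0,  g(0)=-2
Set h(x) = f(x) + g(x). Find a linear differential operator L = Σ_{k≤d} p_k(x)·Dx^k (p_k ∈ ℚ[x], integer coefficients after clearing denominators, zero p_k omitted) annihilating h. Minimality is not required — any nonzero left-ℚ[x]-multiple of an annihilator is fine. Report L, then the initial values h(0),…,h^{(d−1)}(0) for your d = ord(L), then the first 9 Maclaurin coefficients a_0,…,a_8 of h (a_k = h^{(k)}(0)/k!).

L = (18 - 72·x - 918·x^2 - 1872·x^3 - 4608·x^4 - 1296·x^6)·Dx + (-8 - 30·x - 278·x^3 - 1788·x^4 - 3216·x^5 - 324·x^6 - 1296·x^7)·Dx^2 + (1 + 4·x + 24·x^2 + 4·x^3 + 103·x^4 - 300·x^5 - 312·x^6 - 108·x^7 - 216·x^8)·Dx^3  (order 3).
h: a_k = -2, 4, -6, -28, -22, 276/5, -86, -5564/7, -342, …
ICs: h(0) = -2, h′(0) = 4, h′′(0) = -12.

f: a_k = 0, 6, 0, -18, 0, 486/5, 0, -4374/7, 0, …
g: a_k = -2, -2, -6, -10, -22, -42, -86, -170, -342, …
L₀ := lclm(L_f,L_g); ord L₀ ≤ 2+1.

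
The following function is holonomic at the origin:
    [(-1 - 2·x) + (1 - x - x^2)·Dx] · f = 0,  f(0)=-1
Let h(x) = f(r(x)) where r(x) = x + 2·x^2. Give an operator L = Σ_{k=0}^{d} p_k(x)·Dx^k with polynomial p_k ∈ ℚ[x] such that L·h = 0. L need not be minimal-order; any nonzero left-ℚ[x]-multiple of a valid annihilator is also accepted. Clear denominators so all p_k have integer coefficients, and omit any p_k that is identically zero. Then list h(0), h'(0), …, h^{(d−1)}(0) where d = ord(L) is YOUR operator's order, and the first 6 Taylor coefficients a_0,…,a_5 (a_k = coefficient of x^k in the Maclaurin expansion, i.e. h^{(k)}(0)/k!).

f: a_k = -1, -1, -2, -3, -5, -8, …
L₀ from L_f via x↦r, Dx↦r'^{-1}Dx.
L = (1 + 6·x + 12·x^2 + 16·x^3) + (-1 + x + 3·x^2 + 4·x^3 + 4·x^4)·Dx  (order 1).
h: a_k = -1, -1, -4, -11, -31, -84, …
ICs: h(0) = -1.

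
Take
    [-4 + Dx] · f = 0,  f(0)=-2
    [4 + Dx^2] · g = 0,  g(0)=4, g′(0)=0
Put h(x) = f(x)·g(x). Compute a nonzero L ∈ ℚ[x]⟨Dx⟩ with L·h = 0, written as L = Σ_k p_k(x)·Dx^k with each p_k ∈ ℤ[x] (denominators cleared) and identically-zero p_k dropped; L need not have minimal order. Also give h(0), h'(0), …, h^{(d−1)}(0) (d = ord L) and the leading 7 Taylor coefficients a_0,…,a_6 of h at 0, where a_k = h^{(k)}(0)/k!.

f: a_k = -2, -8, -16, -64/3, -64/3, -256/15, -512/45, …
g: a_k = 4, 0, -8, 0, 8/3, 0, -16/45, …
L₀ := L_f ⊗_s L_g (sym. prod.), ord ≤ 2.
L = 20 - 8·Dx + Dx^2  (order 2).
h: a_k = -8, -32, -48, -64/3, 112/3, 1216/15, 416/5, …
ICs: h(0) = -8, h′(0) = -32.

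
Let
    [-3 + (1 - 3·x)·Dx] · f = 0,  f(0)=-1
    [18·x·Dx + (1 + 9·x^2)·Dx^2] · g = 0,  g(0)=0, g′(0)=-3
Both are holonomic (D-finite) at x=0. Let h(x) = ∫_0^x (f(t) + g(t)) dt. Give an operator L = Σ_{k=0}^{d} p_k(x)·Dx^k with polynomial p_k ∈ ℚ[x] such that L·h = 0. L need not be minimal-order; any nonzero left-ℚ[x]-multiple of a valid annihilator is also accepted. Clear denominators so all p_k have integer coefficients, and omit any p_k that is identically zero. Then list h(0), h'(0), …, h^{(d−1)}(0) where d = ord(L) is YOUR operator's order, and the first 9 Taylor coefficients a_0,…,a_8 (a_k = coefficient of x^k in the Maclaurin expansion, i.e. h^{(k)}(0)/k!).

L = (-18 + 216·x + 486·x^2)·Dx^2 + (12 - 18·x + 108·x^2 + 486·x^3)·Dx^3 + (-1 + 81·x^4)·Dx^4  (order 4).
h: a_k = 0, -1, -3, -3, -9/2, -81/5, -243/5, -729/7, -6561/28, …
ICs: h(0) = 0, h′(0) = -1, h′′(0) = -6, h′′′(0) = -18.

f: a_k = -1, -3, -9, -27, -81, -243, -729, -2187, -6561, …
g: a_k = 0, -3, 0, 9, 0, -243/5, 0, 2187/7, 0, …
L₀ := lclm(L_f,L_g); ord L₀ ≤ 1+2.
h=∫₀ˣh₀: take L = L₀·Dx.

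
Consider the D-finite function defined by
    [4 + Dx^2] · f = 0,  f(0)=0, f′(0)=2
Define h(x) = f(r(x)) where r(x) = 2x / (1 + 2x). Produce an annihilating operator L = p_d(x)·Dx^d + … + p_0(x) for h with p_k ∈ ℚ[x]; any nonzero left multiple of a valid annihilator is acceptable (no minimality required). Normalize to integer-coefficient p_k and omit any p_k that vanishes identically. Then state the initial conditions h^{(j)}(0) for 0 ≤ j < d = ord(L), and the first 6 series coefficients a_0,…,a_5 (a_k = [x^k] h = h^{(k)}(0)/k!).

f: a_k = 0, 2, 0, -4/3, 0, 4/15, …
f∘r: x↦r, Dx↦Dx/r' in L_f ⇒ L₀.
L = 16 + (4 + 24·x + 48·x^2 + 32·x^3)·Dx + (1 + 8·x + 24·x^2 + 32·x^3 + 16·x^4)·Dx^2  (order 2).
h: a_k = 0, 4, -8, 16/3, 32, -2752/15, …
ICs: h(0) = 0, h′(0) = 4.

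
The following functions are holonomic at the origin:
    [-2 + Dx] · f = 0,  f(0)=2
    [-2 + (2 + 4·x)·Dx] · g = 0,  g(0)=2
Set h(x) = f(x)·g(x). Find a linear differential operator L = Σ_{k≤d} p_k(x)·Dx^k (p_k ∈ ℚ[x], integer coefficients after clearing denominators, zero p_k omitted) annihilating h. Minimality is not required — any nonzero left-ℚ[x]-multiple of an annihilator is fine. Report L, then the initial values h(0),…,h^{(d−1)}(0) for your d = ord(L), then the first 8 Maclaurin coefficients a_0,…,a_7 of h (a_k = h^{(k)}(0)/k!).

L = (-3 - 4·x) + (1 + 2·x)·Dx  (order 1).
h: a_k = 4, 12, 14, 34/3, 11/2, 107/30, -89/180, 1123/420, …
ICs: h(0) = 4.

f: a_k = 2, 4, 4, 8/3, 4/3, 8/15, 8/45, 16/315, …
g: a_k = 2, 2, -1, 1, -5/4, 7/4, -21/8, 33/8, …
f·g: L₀ = L_f ⊗_s L_g, ord ≤ 1·1.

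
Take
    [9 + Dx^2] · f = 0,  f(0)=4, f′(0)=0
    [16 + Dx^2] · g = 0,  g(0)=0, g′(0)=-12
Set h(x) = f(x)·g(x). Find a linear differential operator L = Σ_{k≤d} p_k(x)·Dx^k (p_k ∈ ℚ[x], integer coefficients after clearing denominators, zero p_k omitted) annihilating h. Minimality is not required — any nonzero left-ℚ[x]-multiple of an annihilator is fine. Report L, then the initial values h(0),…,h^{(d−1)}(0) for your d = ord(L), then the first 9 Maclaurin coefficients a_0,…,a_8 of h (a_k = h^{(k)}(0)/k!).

f: a_k = 4, 0, -18, 0, 27/2, 0, -81/20, 0, 729/1120, …
g: a_k = 0, -12, 0, 32, 0, -128/5, 0, 1024/105, 0, …
Product ⇒ symmetric product L₀, ord ≤ 4.
L = 49 + 50·Dx^2 + Dx^4  (order 4).
h: a_k = 0, -48, 0, 344, 0, -4202/5, 0, 102943/105, 0, …
ICs: h(0) = 0, h′(0) = -48, h′′(0) = 0, h′′′(0) = 2064.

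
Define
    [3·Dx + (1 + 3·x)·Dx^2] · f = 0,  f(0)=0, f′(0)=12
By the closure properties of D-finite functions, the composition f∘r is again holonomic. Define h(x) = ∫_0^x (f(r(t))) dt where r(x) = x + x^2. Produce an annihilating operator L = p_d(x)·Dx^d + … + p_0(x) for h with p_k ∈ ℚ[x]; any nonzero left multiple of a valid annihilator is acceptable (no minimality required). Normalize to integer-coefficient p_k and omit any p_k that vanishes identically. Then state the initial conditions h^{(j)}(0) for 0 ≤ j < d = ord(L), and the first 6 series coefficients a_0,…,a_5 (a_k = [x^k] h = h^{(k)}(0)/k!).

f: a_k = 0, 12, -18, 36, -81, 972/5, …
Substitute x→r, Dx→(1/r')Dx; clear ⇒ L₀.
h=∫h₀ ⇒ L = L₀·Dx.
L = (1 + 6·x + 6·x^2)·Dx^2 + (1 + 5·x + 9·x^2 + 6·x^3)·Dx^3  (order 3).
h: a_k = 0, 0, 6, -2, 0, 9/5, …
ICs: h(0) = 0, h′(0) = 0, h′′(0) = 12.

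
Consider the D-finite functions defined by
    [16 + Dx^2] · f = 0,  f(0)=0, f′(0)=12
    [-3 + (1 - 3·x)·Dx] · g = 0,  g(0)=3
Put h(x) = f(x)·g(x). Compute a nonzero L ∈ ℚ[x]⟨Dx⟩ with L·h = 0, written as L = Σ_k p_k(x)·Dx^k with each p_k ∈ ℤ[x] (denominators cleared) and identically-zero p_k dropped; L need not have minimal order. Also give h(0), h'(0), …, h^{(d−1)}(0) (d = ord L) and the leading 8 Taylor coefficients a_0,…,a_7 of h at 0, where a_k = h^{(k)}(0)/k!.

L = (-16 + 48·x) + 6·Dx + (-1 + 3·x)·Dx^2  (order 2).
h: a_k = 0, 36, 108, 228, 684, 10644/5, 31932/5, 669548/35, …
ICs: h(0) = 0, h′(0) = 36.

f: a_k = 0, 12, 0, -32, 0, 128/5, 0, -1024/105, …
g: a_k = 3, 9, 27, 81, 243, 729, 2187, 6561, …
Product ⇒ symmetric product L₀, ord ≤ 2.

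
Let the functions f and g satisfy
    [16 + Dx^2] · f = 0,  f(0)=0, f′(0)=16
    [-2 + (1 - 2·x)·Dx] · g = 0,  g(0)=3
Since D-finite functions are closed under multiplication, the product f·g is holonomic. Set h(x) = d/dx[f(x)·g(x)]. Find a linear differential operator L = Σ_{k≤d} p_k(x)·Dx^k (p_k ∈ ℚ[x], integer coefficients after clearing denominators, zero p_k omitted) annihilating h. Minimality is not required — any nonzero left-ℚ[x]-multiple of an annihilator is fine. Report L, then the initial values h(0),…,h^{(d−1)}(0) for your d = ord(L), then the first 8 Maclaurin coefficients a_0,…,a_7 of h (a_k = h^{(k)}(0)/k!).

L = (8 - 64·x + 64·x^2) + (-4 + 8·x)·Dx + (1 - 4·x + 4·x^2)·Dx^2  (order 2).
h: a_k = 48, 192, 192, 512, 1792, 21504/5, 146432/15, 2342912/105, …
ICs: h(0) = 48, h′(0) = 192.

f: a_k = 0, 16, 0, -128/3, 0, 512/15, 0, -4096/315, …
g: a_k = 3, 6, 12, 24, 48, 96, 192, 384, …
L₀ := L_f ⊗_s L_g (sym. prod.), ord ≤ 2.
h₀' ⇒ L via d/dx closure of L₀.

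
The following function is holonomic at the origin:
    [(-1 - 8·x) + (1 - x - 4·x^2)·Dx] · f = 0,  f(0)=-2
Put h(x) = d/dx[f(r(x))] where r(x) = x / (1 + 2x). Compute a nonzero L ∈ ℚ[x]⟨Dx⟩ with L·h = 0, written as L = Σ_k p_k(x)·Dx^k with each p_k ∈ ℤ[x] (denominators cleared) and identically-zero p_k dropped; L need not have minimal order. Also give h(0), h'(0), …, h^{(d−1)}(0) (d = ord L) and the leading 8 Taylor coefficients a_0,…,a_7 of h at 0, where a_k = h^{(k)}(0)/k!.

f: a_k = -2, -2, -10, -18, -58, -130, -362, -882, …
L₀ from L_f via x↦r, Dx↦r'^{-1}Dx.
Derive L from L₀ (diff closure).
L = (6 + 12·x + 72·x^2 + 80·x^3) + (-1 - 15·x - 54·x^2 - 36·x^3 + 40·x^4)·Dx  (order 1).
h: a_k = -2, -12, 42, -216, 950, -4068, 16898, -68784, …
ICs: h(0) = -2.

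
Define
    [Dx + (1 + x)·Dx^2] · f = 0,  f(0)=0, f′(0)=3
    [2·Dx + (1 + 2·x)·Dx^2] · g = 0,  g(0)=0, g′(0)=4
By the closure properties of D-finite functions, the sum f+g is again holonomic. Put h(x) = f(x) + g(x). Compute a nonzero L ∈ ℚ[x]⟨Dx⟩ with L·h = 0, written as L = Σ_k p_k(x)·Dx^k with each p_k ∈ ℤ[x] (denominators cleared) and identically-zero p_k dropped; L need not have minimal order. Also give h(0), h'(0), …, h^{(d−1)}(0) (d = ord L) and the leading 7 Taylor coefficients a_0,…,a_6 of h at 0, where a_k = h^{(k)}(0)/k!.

L = 4·Dx + (6 + 8·x)·Dx^2 + (1 + 3·x + 2·x^2)·Dx^3  (order 3).
h: a_k = 0, 7, -11/2, 19/3, -35/4, 67/5, -131/6, …
ICs: h(0) = 0, h′(0) = 7, h′′(0) = -11.

f: a_k = 0, 3, -3/2, 1, -3/4, 3/5, -1/2, …
g: a_k = 0, 4, -4, 16/3, -8, 64/5, -64/3, …
Sum ⇒ L₀ = lclm(L_f,L_g) in ℚ(x)⟨Dx⟩.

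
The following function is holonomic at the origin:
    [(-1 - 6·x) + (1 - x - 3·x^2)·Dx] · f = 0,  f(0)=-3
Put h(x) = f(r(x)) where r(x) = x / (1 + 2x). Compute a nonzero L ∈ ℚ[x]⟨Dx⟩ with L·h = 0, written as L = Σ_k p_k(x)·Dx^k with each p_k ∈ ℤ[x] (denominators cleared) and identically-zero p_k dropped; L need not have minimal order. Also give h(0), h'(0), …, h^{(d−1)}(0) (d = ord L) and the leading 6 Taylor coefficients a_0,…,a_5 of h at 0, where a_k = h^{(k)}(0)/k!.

f: a_k = -3, -3, -12, -21, -57, -120, …
Change of var in L_f (x↦r) gives L₀.
L = (1 + 8·x) + (-1 - 5·x - 5·x^2 + 2·x^3)·Dx  (order 1).
h: a_k = -3, -3, -6, 15, -51, 168, …
ICs: h(0) = -3.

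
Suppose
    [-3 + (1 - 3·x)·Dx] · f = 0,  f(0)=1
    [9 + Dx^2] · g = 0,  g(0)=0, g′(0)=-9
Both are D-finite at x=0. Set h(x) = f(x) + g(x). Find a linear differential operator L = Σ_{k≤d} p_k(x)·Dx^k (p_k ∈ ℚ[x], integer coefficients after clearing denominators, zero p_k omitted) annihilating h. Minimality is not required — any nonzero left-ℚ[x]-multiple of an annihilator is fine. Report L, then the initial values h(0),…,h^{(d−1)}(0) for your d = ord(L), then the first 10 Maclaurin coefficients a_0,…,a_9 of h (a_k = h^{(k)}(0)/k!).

f: a_k = 1, 3, 9, 27, 81, 243, 729, 2187, 6561, 19683, …
g: a_k = 0, -9, 0, 27/2, 0, -243/40, 0, 729/560, 0, -729/4480, …
h₀=f+g: left-lcm gives L₀, ord ≤ 3.
L = (63 - 54·x + 81·x^2) + (-9 + 45·x - 81·x^2 + 81·x^3)·Dx + (7 - 6·x + 9·x^2)·Dx^2 + (-1 + 5·x - 9·x^2 + 9·x^3)·Dx^3  (order 3).
h: a_k = 1, -6, 9, 81/2, 81, 9477/40, 729, 1225449/560, 6561, 88179111/4480, …
ICs: h(0) = 1, h′(0) = -6, h′′(0) = 18.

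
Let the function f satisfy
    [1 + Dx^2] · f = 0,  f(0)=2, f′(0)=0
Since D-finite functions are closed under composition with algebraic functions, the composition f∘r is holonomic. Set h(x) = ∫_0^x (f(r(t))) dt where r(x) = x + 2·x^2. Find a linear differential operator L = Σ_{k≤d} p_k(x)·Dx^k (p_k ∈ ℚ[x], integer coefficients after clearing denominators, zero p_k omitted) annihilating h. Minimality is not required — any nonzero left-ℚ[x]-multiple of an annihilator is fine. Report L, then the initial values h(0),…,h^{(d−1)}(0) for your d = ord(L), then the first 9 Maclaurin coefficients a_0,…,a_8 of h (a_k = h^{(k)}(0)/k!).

L = (1 + 12·x + 48·x^2 + 64·x^3)·Dx - 4·Dx^2 + (1 + 4·x)·Dx^3  (order 3).
h: a_k = 0, 2, 0, -1/3, -1, -47/60, 1/9, 719/2520, 79/240, …
ICs: h(0) = 0, h′(0) = 2, h′′(0) = 0.

f: a_k = 2, 0, -1, 0, 1/12, 0, -1/360, 0, 1/20160, …
L₀ from L_f via x↦r, Dx↦r'^{-1}Dx.
h=∫h₀ ⇒ L = L₀·Dx.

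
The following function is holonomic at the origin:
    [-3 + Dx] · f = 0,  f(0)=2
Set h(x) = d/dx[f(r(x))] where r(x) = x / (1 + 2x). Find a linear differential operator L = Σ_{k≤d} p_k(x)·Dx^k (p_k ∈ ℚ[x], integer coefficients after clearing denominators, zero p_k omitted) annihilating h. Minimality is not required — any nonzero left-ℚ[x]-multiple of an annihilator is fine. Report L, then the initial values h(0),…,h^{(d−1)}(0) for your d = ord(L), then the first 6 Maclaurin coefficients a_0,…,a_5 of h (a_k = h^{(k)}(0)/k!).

L = (-1 - 8·x) + (-1 - 4·x - 4·x^2)·Dx  (order 1).
h: a_k = 6, -6, -9, 51, -519/4, 4743/20, …
ICs: h(0) = 6.

f: a_k = 2, 6, 9, 9, 27/4, 81/20, …
Substitute x→r, Dx→(1/r')Dx; clear ⇒ L₀.
h=h₀': d/dx-closure on L₀ ⇒ L.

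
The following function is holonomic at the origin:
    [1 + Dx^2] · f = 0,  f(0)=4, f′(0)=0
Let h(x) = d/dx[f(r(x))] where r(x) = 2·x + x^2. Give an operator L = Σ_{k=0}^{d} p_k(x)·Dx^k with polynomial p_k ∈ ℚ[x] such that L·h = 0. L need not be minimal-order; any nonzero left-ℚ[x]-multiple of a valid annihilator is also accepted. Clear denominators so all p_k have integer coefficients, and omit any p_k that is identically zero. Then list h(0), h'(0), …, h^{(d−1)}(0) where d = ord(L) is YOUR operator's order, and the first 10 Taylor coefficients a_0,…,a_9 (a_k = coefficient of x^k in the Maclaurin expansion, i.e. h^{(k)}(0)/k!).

L = (7 + 16·x + 24·x^2 + 16·x^3 + 4·x^4) + (-3 - 3·x)·Dx + (1 + 2·x + x^2)·Dx^2  (order 2).
h: a_k = 0, -16, -24, 8/3, 80/3, 328/15, 28/15, -2876/315, -248/35, -4442/2835, …
ICs: h(0) = 0, h′(0) = -16.

f: a_k = 4, 0, -2, 0, 1/6, 0, -1/180, 0, 1/10080, 0, …
L₀ from L_f via x↦r, Dx↦r'^{-1}Dx.
Derive L from L₀ (diff closure).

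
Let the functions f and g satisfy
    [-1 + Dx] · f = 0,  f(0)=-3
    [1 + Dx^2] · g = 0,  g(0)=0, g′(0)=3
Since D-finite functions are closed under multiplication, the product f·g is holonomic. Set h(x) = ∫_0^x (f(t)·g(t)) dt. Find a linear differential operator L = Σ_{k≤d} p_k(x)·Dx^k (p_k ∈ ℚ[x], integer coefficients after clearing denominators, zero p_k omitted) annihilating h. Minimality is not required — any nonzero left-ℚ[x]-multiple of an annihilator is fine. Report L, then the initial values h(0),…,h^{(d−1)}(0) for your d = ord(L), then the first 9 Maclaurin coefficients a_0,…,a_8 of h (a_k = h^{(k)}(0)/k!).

L = 2·Dx - 2·Dx^2 + Dx^3  (order 3).
h: a_k = 0, 0, -9/2, -3, -3/4, 0, 1/20, 1/70, 1/560, …
ICs: h(0) = 0, h′(0) = 0, h′′(0) = -9.

f: a_k = -3, -3, -3/2, -1/2, -1/8, -1/40, -1/240, -1/1680, -1/13440, …
g: a_k = 0, 3, 0, -1/2, 0, 1/40, 0, -1/1680, 0, …
L₀ := L_f ⊗_s L_g (sym. prod.), ord ≤ 2.
h=∫h₀ ⇒ L = L₀·Dx.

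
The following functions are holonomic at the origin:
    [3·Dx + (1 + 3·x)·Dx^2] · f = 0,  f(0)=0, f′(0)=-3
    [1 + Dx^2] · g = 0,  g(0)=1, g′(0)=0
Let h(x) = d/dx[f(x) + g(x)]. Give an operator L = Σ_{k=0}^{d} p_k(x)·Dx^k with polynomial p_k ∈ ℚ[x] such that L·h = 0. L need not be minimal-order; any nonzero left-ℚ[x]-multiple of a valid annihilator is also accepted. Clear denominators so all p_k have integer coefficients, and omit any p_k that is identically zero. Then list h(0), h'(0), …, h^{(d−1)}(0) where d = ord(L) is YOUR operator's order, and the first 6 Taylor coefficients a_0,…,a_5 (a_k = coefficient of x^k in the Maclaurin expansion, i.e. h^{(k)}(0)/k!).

L = (165 + 18·x + 27·x^2) + (19 + 63·x + 27·x^2 + 27·x^3)·Dx + (165 + 18·x + 27·x^2)·Dx^2 + (19 + 63·x + 27·x^2 + 27·x^3)·Dx^3  (order 3).
h: a_k = -3, 8, -27, 487/6, -243, 87479/120, …
ICs: h(0) = -3, h′(0) = 8, h′′(0) = -54.

f: a_k = 0, -3, 9/2, -9, 81/4, -243/5, …
g: a_k = 1, 0, -1/2, 0, 1/24, 0, …
f+g: L₀ = lclm(L_f,L_g), ord ≤ 2+2.
h₀' ⇒ L via d/dx closure of L₀.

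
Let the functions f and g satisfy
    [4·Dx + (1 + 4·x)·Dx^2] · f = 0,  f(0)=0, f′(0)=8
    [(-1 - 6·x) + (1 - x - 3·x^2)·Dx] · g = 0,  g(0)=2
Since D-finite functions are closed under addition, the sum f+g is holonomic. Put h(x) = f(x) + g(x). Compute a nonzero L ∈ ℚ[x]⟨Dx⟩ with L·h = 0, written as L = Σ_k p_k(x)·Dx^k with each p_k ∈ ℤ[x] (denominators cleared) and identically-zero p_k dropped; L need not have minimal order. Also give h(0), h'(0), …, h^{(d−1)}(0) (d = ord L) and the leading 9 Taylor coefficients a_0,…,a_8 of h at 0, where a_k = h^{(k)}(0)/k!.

L = (-212 - 1072·x - 3144·x^2 - 2160·x^3 - 2592·x^4)·Dx + (-5 - 248·x - 1922·x^2 - 4308·x^3 - 4464·x^4 - 4320·x^5)·Dx^2 + (6 + 53·x + 108·x^2 - 110·x^3 - 519·x^4 - 1044·x^5 - 864·x^6)·Dx^3  (order 3).
h: a_k = 2, 10, -8, 170/3, -90, 2448/5, -3514/3, 35806/7, -15368, …
ICs: h(0) = 2, h′(0) = 10, h′′(0) = -16.

f: a_k = 0, 8, -16, 128/3, -128, 2048/5, -4096/3, 32768/7, -16384, …
g: a_k = 2, 2, 8, 14, 38, 80, 194, 434, 1016, …
Weyl lclm of L_f,L_g ⇒ L₀ (ord ≤ 3).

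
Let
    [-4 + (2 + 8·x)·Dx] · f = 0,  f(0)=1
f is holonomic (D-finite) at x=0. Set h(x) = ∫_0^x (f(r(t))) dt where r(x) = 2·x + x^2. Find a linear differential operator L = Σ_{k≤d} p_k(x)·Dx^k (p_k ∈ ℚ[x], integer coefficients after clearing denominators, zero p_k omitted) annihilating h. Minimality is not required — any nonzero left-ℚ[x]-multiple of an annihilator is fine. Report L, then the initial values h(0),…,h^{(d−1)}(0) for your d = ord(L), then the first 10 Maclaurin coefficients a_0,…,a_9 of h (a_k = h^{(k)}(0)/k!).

f: a_k = 1, 2, -2, 4, -10, 28, -84, 264, -858, 2860, …
f∘r: x↦r, Dx↦Dx/r' in L_f ⇒ L₀.
∫: right-multiply L₀ by Dx.
L = (-4 - 4·x)·Dx + (1 + 8·x + 4·x^2)·Dx^2  (order 2).
h: a_k = 0, 1, 2, -2, 6, -114/5, 100, -3372/7, 2478, -40142/3, …
ICs: h(0) = 0, h′(0) = 1.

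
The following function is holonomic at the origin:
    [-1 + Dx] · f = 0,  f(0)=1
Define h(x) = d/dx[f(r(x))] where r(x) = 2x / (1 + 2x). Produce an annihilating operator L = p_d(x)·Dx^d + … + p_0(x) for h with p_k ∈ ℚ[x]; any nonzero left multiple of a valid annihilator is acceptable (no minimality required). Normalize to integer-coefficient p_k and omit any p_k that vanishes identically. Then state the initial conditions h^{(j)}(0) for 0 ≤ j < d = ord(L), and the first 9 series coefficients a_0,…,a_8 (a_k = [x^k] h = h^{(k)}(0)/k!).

f: a_k = 1, 1, 1/2, 1/6, 1/24, 1/120, 1/720, 1/5040, 1/40320, …
L₀ from L_f via x↦r, Dx↦r'^{-1}Dx.
h₀' ⇒ L via d/dx closure of L₀.
L = (-2 - 8·x) + (-1 - 4·x - 4·x^2)·Dx  (order 1).
h: a_k = 2, -4, 4, 8/3, -76/3, 1208/15, -8728/45, 125456/315, -226076/315, …
ICs: h(0) = 2.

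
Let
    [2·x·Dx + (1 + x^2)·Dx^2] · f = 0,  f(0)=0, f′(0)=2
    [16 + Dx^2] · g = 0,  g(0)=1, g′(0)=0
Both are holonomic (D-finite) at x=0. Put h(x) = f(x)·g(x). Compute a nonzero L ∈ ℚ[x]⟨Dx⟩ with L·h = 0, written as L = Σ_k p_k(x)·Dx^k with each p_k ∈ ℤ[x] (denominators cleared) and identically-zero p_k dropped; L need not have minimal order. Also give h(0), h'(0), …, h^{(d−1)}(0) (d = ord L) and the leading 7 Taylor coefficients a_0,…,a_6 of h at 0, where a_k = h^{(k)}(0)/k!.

f: a_k = 0, 2, 0, -2/3, 0, 2/5, 0, …
g: a_k = 1, 0, -8, 0, 32/3, 0, -256/45, …
Product ⇒ symmetric product L₀, ord ≤ 4.
L = (5440 + 19136·x^2 + 25856·x^4 + 16384·x^6 + 4096·x^8) + (1152·x + 3200·x^3 + 3072·x^5 + 1024·x^7)·Dx + (612 + 2252·x^2 + 3168·x^4 + 2048·x^6 + 512·x^8)·Dx^2 + (72·x + 200·x^3 + 192·x^5 + 64·x^7)·Dx^3 + (17 + 66·x^2 + 97·x^4 + 64·x^6 + 16·x^8)·Dx^4  (order 4).
h: a_k = 0, 2, 0, -50/3, 0, 406/15, 0, …
ICs: h(0) = 0, h′(0) = 2, h′′(0) = 0, h′′′(0) = -100.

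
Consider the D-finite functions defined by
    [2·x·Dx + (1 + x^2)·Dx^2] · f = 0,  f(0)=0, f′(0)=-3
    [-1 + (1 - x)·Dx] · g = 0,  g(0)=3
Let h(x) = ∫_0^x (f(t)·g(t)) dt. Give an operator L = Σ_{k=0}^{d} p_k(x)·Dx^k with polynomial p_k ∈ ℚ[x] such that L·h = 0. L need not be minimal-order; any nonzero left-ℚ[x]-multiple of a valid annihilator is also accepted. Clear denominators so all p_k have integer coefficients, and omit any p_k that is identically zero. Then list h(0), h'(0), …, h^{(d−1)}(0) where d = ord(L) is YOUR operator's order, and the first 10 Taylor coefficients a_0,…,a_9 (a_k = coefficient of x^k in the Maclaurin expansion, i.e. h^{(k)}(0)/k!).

L = 2·x·Dx + (2 - 2·x + 4·x^2)·Dx^2 + (-1 + x - x^2 + x^3)·Dx^3  (order 3).
h: a_k = 0, 0, -9/2, -3, -3/2, -6/5, -13/10, -39/35, -57/70, -76/105, …
ICs: h(0) = 0, h′(0) = 0, h′′(0) = -9.

f: a_k = 0, -3, 0, 1, 0, -3/5, 0, 3/7, 0, -1/3, …
g: a_k = 3, 3, 3, 3, 3, 3, 3, 3, 3, 3, …
L₀ := L_f ⊗_s L_g (sym. prod.), ord ≤ 2.
∫: right-multiply L₀ by Dx.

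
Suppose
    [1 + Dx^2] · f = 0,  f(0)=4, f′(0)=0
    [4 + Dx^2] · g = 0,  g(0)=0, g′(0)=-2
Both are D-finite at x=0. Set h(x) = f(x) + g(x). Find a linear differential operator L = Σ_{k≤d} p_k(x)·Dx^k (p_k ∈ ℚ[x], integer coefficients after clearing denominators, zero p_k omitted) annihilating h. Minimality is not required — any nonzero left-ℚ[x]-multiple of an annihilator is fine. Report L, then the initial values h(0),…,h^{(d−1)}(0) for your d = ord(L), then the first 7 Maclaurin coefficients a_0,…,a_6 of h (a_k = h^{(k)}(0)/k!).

L = 4 + 5·Dx^2 + Dx^4  (order 4).
h: a_k = 4, -2, -2, 4/3, 1/6, -4/15, -1/180, …
ICs: h(0) = 4, h′(0) = -2, h′′(0) = -4, h′′′(0) = 8.

f: a_k = 4, 0, -2, 0, 1/6, 0, -1/180, …
g: a_k = 0, -2, 0, 4/3, 0, -4/15, 0, …
Sum ⇒ L₀ = lclm(L_f,L_g) in ℚ(x)⟨Dx⟩.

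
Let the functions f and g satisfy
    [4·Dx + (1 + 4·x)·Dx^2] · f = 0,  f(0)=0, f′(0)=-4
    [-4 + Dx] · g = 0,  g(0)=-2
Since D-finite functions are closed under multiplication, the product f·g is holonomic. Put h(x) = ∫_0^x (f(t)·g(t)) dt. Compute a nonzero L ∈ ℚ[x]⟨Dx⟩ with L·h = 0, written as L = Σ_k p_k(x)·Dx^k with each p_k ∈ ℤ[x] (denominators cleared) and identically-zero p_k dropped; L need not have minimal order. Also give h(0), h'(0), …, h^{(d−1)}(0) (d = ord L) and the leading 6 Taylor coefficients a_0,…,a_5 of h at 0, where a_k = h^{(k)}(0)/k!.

f: a_k = 0, -4, 8, -64/3, 64, -1024/5, …
g: a_k = -2, -8, -16, -64/3, -64/3, -256/15, …
L₀ := L_f ⊗_s L_g (sym. prod.), ord ≤ 2.
h=∫h₀ ⇒ L = L₀·Dx.
L = 64·x·Dx + (-4 - 32·x)·Dx^2 + (1 + 4·x)·Dx^3  (order 3).
h: a_k = 0, 0, 4, 16/3, 32/3, 0, …
ICs: h(0) = 0, h′(0) = 0, h′′(0) = 8.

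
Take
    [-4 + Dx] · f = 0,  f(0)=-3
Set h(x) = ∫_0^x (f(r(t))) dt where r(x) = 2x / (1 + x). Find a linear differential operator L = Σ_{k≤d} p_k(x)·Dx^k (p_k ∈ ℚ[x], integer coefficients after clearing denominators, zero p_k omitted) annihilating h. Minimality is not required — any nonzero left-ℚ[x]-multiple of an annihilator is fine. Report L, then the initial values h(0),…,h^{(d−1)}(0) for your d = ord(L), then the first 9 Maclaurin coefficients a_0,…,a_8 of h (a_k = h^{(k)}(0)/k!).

f: a_k = -3, -12, -24, -32, -32, -128/5, -256/15, -1024/105, -512/105, …
Change of var in L_f (x↦r) gives L₀.
∫: right-multiply L₀ by Dx.
L = -8·Dx + (1 + 2·x + x^2)·Dx^2  (order 2).
h: a_k = 0, -3, -12, -24, -22, -8/5, 44/5, -184/105, -403/105, …
ICs: h(0) = 0, h′(0) = -3.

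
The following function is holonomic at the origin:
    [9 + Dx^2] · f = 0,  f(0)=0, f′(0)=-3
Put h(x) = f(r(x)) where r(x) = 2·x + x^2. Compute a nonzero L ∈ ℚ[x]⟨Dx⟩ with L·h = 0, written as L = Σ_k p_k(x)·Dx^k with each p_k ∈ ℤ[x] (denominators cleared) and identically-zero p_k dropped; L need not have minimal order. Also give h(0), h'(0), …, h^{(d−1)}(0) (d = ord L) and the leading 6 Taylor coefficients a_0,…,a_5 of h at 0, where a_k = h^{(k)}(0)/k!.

L = (36 + 108·x + 108·x^2 + 36·x^3) - Dx + (1 + x)·Dx^2  (order 2).
h: a_k = 0, -6, -3, 36, 54, -189/5, …
ICs: h(0) = 0, h′(0) = -6.

f: a_k = 0, -3, 0, 9/2, 0, -81/40, …
Substitute x→r, Dx→(1/r')Dx; clear ⇒ L₀.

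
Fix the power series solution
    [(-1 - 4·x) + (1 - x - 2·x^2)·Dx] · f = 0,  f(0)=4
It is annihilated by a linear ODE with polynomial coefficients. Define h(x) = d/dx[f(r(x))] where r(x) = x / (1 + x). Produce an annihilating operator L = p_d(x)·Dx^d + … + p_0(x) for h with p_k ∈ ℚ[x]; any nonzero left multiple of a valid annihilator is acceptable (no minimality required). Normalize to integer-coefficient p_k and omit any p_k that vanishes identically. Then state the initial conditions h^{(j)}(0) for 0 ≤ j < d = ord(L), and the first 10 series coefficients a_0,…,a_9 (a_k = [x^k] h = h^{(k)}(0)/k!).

L = (4 + 12·x + 36·x^2 + 20·x^3) + (-1 - 7·x - 9·x^2 + 7·x^3 + 10·x^4)·Dx  (order 1).
h: a_k = 4, 16, 0, 64, -80, 288, -560, 1408, -3024, 6880, …
ICs: h(0) = 4.

f: a_k = 4, 4, 12, 20, 44, 84, 172, 340, 684, 1364, …
Change of var in L_f (x↦r) gives L₀.
h₀' ⇒ L via d/dx closure of L₀.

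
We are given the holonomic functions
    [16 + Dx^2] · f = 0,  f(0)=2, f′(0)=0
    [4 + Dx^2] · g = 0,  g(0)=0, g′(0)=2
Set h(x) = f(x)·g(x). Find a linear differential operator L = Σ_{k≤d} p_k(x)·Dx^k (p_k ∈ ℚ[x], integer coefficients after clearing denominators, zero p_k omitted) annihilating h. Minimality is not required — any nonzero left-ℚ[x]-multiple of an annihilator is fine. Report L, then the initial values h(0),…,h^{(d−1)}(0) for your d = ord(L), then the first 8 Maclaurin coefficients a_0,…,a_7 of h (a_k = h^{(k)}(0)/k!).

L = 144 + 40·Dx^2 + Dx^4  (order 4).
h: a_k = 0, 4, 0, -104/3, 0, 968/15, 0, -17488/315, …
ICs: h(0) = 0, h′(0) = 4, h′′(0) = 0, h′′′(0) = -208.

f: a_k = 2, 0, -16, 0, 64/3, 0, -512/45, 0, …
g: a_k = 0, 2, 0, -4/3, 0, 4/15, 0, -8/315, …
Product ⇒ symmetric product L₀, ord ≤ 4.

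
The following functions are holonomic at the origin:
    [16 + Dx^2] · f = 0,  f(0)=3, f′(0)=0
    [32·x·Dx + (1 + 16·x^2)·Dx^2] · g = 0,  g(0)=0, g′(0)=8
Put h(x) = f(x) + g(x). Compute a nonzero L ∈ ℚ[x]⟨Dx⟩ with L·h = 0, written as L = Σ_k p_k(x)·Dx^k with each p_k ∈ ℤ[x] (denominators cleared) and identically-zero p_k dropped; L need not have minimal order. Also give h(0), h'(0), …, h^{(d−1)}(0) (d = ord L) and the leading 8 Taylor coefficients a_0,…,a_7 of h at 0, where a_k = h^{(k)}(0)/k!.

f: a_k = 3, 0, -24, 0, 32, 0, -256/15, 0, …
g: a_k = 0, 8, 0, -128/3, 0, 2048/5, 0, -32768/7, …
h₀=f+g: left-lcm gives L₀, ord ≤ 4.
L = (-5632·x + 114688·x^3 + 131072·x^5)·Dx + (-16 + 1792·x^2 + 36864·x^4 + 65536·x^6)·Dx^2 + (-352·x + 7168·x^3 + 8192·x^5)·Dx^3 + (-1 + 112·x^2 + 2304·x^4 + 4096·x^6)·Dx^4  (order 4).
h: a_k = 3, 8, -24, -128/3, 32, 2048/5, -256/15, -32768/7, …
ICs: h(0) = 3, h′(0) = 8, h′′(0) = -48, h′′′(0) = -256.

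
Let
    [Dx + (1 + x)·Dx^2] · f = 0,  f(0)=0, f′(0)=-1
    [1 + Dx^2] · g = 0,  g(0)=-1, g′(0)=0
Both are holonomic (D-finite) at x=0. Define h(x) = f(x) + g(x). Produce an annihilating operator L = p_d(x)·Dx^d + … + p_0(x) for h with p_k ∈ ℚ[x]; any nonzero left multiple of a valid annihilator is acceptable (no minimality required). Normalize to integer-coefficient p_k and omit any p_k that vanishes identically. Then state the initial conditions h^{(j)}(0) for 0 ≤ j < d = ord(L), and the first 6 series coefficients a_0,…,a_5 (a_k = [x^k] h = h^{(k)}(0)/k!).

L = (7 + 2·x + x^2)·Dx + (3 + 5·x + 3·x^2 + x^3)·Dx^2 + (7 + 2·x + x^2)·Dx^3 + (3 + 5·x + 3·x^2 + x^3)·Dx^4  (order 4).
h: a_k = -1, -1, 1, -1/3, 5/24, -1/5, …
ICs: h(0) = -1, h′(0) = -1, h′′(0) = 2, h′′′(0) = -2.

f: a_k = 0, -1, 1/2, -1/3, 1/4, -1/5, …
g: a_k = -1, 0, 1/2, 0, -1/24, 0, …
Sum ⇒ L₀ = lclm(L_f,L_g) in ℚ(x)⟨Dx⟩.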